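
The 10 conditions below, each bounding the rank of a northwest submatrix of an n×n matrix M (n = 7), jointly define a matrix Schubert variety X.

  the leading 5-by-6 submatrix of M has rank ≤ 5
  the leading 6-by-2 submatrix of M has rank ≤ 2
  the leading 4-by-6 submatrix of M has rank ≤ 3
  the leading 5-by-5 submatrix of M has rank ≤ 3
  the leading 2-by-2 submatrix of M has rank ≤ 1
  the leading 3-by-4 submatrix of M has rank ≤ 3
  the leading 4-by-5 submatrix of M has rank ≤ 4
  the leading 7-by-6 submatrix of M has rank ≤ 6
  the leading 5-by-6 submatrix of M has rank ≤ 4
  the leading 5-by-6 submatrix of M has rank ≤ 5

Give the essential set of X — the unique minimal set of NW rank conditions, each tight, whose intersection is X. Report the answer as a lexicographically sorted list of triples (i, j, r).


Propagating the 10 rank bounds to every northwest block:

  R[1]: 1, 1, 1, 1, 1, 1, 1
  R[2]: 1, 1, 2, 2, 2, 2, 2
  R[3]: 1, 2, 3, 3, 3, 3, 3
  R[4]: 1, 2, 3, 3, 3, 3, 4
  R[5]: 1, 2, 3, 3, 3, 4, 5
  R[6]: 1, 2, 3, 4, 4, 5, 6
  R[7]: 1, 2, 3, 4, 5, 6, 7

giving w = (1, 3, 2, 7, 6, 4, 5) via Δ²R.

D(w) has 6 cells with 3 SE-corners; essential set:

[(2, 2, 1), (4, 6, 3), (5, 5, 3)]


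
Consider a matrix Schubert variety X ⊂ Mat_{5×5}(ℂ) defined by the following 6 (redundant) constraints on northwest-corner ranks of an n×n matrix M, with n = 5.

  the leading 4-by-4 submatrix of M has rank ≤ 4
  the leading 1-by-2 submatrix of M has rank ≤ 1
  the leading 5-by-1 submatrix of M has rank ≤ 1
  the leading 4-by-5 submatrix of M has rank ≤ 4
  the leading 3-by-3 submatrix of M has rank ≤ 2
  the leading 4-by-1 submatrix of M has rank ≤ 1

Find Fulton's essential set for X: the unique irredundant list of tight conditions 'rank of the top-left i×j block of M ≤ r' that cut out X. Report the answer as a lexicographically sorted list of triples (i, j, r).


The tightest implied rank at each (i,j), from the 6 conditions:

  row 1: 1, 1, 1, 1, 1
  row 2: 1, 2, 2, 2, 2
  row 3: 1, 2, 2, 3, 3
  row 4: 1, 2, 3, 4, 4
  row 5: 1, 2, 3, 4, 5

reading off 1-entries of Δ²R: w = (1, 2, 4, 3, 5).

D(w) has 1 cell with 1 SE-corner; essential set:

[(3, 3, 2)]


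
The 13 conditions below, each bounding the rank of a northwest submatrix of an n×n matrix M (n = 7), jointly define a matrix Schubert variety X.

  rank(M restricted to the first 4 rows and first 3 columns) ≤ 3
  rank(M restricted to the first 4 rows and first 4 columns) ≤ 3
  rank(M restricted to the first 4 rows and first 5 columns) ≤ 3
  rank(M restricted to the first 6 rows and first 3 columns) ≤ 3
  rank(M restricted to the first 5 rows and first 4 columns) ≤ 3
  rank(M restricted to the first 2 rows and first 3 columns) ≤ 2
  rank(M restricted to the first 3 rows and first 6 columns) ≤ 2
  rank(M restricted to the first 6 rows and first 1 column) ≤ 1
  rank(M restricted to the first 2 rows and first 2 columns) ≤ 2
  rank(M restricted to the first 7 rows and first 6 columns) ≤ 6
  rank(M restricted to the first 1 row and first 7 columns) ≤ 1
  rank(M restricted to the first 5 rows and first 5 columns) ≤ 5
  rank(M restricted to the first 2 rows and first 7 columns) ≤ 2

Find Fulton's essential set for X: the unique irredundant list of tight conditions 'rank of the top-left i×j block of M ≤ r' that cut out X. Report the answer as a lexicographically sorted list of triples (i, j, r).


Propagating the 13 rank bounds to every northwest block:

  i=1: 1 1 1 1 1 1 1
  i=2: 1 2 2 2 2 2 2
  i=3: 1 2 2 2 2 2 3
  i=4: 1 2 3 3 3 3 4
  i=5: 1 2 3 3 4 4 5
  i=6: 1 2 3 4 5 5 6
  i=7: 1 2 3 4 5 6 7

the unique w with this rank table is (1, 2, 7, 3, 5, 4, 6).

ℓ(w)=5; the 2 essential cells (i,j,r):

[(3, 6, 2), (5, 4, 3)]


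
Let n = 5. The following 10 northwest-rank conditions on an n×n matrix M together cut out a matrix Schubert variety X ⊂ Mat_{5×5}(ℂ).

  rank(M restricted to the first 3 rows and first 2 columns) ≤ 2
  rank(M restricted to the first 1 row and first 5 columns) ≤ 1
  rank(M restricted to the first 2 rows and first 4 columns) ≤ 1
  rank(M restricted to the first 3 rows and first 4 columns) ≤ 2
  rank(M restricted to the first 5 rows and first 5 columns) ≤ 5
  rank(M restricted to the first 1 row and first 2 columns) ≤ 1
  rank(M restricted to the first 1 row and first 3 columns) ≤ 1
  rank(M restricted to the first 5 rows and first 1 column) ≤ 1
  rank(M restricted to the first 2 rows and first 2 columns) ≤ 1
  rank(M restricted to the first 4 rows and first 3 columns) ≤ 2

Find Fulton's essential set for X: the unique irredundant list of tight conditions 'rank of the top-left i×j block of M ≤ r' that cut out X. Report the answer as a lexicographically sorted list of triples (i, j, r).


Rank table r_w(5×5) implied by the 10 constraints:

  row 1: 1  1  1  1  1
  row 2: 1  1  1  1  2
  row 3: 1  2  2  2  3
  row 4: 1  2  2  3  4
  row 5: 1  2  3  4  5

giving w = (1, 5, 2, 4, 3) via Δ²R.

D(w) has 4 cells with 2 SE-corners; essential set:

[(2, 4, 1), (4, 3, 2)]


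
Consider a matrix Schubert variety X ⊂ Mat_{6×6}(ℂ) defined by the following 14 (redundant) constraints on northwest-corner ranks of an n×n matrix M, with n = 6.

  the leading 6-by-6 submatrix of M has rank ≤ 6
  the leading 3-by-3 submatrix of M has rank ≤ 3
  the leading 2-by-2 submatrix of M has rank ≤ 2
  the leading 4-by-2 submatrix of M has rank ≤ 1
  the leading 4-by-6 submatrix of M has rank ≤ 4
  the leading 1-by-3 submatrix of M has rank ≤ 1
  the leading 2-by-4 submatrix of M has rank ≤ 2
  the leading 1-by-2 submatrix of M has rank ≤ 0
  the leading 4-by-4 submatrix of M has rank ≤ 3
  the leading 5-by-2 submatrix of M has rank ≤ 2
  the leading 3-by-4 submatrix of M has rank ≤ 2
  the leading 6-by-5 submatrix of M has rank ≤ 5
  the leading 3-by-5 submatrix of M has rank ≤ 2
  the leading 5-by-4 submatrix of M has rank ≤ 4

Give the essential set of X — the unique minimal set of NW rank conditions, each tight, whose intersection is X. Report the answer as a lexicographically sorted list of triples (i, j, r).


The tightest implied rank at each (i,j), from the 14 conditions:

  i=1: 0  0  1  1  1  1
  i=2: 1  1  2  2  2  2
  i=3: 1  1  2  2  2  3
  i=4: 1  1  2  3  3  4
  i=5: 1  2  3  4  4  5
  i=6: 1  2  3  4  5  6

the unique w with this rank table is (3, 1, 6, 4, 2, 5).

Rothe diagram D(w) (6 cells), 3 SE-corners (essential conditions):

[(1, 2, 0), (3, 5, 2), (4, 2, 1)]


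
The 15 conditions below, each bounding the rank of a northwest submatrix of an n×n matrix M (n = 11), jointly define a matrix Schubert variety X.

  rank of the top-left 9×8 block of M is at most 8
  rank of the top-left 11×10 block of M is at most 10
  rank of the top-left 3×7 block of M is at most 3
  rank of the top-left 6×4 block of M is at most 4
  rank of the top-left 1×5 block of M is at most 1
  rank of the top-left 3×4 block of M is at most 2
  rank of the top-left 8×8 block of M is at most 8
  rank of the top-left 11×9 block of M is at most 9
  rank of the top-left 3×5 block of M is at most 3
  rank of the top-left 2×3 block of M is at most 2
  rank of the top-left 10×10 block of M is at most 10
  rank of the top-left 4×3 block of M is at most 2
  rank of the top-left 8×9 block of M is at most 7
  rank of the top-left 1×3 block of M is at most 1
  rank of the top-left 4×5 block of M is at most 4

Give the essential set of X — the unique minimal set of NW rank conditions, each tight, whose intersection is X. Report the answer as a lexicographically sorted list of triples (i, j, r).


Rank table r_w(11×11) implied by the 15 constraints:

  1 1 1 1 1 1 1 1 1 1 1
  1 2 2 2 2 2 2 2 2 2 2
  1 2 2 2 3 3 3 3 3 3 3
  1 2 2 3 4 4 4 4 4 4 4
  1 2 3 4 5 5 5 5 5 5 5
  1 2 3 4 5 6 6 6 6 6 6
  1 2 3 4 5 6 7 7 7 7 7
  1 2 3 4 5 6 7 7 7 8 8
  1 2 3 4 5 6 7 8 8 9 9
  1 2 3 4 5 6 7 8 9 10 10
  1 2 3 4 5 6 7 8 9 10 11

the unique w with this rank table is (1, 2, 5, 4, 3, 6, 7, 10, 8, 9, 11).

ℓ(w)=5; the 3 essential cells (i,j,r):

[(3, 4, 2), (4, 3, 2), (8, 9, 7)]


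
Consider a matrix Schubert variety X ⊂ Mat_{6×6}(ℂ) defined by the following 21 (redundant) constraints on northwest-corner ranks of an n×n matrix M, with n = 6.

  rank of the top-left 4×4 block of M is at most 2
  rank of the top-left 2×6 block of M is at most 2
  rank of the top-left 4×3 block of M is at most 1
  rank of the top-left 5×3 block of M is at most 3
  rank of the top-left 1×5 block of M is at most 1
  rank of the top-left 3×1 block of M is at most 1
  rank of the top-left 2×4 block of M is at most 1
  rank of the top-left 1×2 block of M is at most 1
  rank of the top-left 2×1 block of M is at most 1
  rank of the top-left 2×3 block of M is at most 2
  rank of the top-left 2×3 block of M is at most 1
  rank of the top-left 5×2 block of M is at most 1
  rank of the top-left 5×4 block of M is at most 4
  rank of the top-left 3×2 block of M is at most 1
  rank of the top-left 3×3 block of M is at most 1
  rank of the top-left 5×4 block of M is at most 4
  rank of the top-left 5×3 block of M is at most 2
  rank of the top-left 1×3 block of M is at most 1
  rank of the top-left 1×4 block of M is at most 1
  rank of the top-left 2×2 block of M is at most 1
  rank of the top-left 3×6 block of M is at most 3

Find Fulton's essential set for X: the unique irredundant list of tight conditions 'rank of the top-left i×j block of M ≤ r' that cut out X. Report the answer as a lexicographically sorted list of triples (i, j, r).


Computing R[i][j] = min implied NW-rank bound (n=6, 21 conditions):

  1 1 1 1 1 1
  1 1 1 1 2 2
  1 1 1 2 3 3
  1 1 1 2 3 4
  1 1 2 3 4 5
  1 2 3 4 5 6

the unique w with this rank table is (1, 5, 4, 6, 3, 2).

|D(w)|=8, |Ess(w)|=3:

[(2, 4, 1), (4, 3, 1), (5, 2, 1)]


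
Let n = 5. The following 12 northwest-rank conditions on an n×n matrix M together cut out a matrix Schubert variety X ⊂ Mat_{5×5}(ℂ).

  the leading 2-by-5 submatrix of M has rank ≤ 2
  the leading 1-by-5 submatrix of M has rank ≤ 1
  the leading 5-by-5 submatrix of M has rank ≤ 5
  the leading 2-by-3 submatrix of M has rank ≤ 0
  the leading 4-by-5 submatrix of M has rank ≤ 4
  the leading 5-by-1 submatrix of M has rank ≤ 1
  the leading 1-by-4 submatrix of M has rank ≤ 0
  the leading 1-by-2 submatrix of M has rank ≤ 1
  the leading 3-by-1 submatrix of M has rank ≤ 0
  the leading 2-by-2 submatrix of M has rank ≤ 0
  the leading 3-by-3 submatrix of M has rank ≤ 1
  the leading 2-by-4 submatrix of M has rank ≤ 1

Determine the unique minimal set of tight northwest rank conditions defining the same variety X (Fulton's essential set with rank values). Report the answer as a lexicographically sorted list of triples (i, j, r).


Reconstructing r_w from the 12 given conditions:

  0 0 0 0 1
  0 0 0 1 2
  0 1 1 2 3
  1 2 2 3 4
  1 2 3 4 5

the unique w with this rank table is (5, 4, 2, 1, 3).

Rothe diagram D(w) (8 cells), 3 SE-corners (essential conditions):

[(1, 4, 0), (2, 3, 0), (3, 1, 0)]


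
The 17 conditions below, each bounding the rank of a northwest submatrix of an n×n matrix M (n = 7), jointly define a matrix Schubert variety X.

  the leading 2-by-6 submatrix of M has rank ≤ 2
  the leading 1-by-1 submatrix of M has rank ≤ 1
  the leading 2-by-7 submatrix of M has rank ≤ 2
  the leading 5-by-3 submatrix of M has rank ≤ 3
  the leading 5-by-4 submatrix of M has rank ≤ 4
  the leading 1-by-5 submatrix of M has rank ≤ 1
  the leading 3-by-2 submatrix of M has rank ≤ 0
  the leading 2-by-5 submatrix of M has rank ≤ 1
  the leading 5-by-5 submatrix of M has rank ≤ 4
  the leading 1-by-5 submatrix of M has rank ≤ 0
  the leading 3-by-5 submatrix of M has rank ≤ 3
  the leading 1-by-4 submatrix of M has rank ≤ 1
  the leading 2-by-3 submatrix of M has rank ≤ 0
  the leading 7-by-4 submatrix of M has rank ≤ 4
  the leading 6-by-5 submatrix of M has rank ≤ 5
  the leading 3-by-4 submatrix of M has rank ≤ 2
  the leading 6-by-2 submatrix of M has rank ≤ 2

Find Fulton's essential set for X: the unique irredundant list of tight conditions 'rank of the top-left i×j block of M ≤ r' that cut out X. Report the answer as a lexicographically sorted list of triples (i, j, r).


Propagating the 17 rank bounds to every northwest block:

  R[1]: 0  0  0  0  0  1  1
  R[2]: 0  0  0  1  1  2  2
  R[3]: 0  0  1  2  2  3  3
  R[4]: 1  1  2  3  3  4  4
  R[5]: 1  2  3  4  4  5  5
  R[6]: 1  2  3  4  5  6  6
  R[7]: 1  2  3  4  5  6  7

the unique w with this rank table is (6, 4, 3, 1, 2, 5, 7).

ℓ(w)=10; the 3 essential cells (i,j,r):

[(1, 5, 0), (2, 3, 0), (3, 2, 0)]


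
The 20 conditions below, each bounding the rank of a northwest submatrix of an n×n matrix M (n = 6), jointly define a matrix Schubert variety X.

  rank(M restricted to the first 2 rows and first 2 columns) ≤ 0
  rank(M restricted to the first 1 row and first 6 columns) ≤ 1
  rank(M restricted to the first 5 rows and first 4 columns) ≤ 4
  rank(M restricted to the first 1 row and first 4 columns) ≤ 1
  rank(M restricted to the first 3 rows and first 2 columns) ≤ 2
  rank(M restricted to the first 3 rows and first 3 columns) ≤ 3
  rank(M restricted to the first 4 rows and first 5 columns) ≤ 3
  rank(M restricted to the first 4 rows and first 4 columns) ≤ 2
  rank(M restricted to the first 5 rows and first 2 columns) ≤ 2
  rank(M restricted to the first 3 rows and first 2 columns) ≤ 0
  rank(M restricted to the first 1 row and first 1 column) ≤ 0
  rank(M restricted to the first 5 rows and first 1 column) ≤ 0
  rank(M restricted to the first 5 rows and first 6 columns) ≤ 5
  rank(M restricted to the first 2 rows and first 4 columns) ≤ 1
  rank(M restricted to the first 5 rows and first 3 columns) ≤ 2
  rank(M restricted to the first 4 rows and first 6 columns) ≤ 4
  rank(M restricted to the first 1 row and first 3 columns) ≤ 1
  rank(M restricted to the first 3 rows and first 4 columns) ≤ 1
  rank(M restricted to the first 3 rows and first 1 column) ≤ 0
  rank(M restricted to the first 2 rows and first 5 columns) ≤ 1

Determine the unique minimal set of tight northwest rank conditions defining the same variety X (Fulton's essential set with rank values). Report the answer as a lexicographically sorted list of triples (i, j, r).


Rank table r_w(6×6) implied by the 20 constraints:

  row 1: 0 | 0 | 1 | 1 | 1 | 1
  row 2: 0 | 0 | 1 | 1 | 1 | 2
  row 3: 0 | 0 | 1 | 1 | 2 | 3
  row 4: 0 | 1 | 2 | 2 | 3 | 4
  row 5: 0 | 1 | 2 | 3 | 4 | 5
  row 6: 1 | 2 | 3 | 4 | 5 | 6

reading off 1-entries of Δ²R: w = (3, 6, 5, 2, 4, 1).

D(w) has 11 cells with 4 SE-corners; essential set:

[(2, 5, 1), (3, 2, 0), (3, 4, 1), (5, 1, 0)]


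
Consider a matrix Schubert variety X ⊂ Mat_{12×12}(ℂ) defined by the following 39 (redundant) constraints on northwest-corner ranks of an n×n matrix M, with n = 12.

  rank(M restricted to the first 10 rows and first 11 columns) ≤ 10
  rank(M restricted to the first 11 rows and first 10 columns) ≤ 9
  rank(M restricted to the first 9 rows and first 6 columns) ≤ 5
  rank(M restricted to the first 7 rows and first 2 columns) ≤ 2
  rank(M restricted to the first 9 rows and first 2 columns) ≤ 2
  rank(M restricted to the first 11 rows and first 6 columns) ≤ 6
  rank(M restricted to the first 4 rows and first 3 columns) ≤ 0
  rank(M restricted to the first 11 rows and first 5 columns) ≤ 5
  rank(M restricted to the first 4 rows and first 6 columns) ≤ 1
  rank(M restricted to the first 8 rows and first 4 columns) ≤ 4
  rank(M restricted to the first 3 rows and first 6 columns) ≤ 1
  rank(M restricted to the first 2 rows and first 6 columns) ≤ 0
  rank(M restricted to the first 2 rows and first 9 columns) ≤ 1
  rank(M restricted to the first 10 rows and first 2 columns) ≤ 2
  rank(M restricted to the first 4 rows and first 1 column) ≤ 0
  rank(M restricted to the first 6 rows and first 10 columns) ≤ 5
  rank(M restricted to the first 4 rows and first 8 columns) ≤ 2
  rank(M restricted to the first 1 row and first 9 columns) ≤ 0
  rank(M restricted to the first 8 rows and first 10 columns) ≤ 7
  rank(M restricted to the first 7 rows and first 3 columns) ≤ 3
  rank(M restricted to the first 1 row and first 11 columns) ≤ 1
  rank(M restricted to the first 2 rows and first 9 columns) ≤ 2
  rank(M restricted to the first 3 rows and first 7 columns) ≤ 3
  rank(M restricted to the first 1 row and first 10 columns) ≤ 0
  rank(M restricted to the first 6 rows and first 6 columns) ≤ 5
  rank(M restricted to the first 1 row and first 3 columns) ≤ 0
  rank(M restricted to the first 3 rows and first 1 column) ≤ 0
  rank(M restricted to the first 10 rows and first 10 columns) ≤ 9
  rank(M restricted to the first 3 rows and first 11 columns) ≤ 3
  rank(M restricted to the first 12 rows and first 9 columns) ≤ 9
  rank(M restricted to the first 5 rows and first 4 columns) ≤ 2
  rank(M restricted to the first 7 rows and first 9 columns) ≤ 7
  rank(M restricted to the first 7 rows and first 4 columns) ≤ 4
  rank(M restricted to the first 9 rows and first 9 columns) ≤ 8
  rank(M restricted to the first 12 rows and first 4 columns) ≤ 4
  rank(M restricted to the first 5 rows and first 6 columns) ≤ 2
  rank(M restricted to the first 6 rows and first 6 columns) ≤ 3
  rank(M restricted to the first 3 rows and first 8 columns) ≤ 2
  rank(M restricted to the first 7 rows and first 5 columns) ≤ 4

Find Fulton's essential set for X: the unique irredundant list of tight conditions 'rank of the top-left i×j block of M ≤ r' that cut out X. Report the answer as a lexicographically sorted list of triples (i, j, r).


Recovering R(i,j) via the rank-extension bound from the 39 conditions:

  R[1]: 0 0 0 0 0 0 0 0 0 0 1 1
  R[2]: 0 0 0 0 0 0 1 1 1 1 2 2
  R[3]: 0 0 0 1 1 1 2 2 2 2 3 3
  R[4]: 0 0 0 1 1 1 2 2 3 3 4 4
  R[5]: 1 1 1 2 2 2 3 3 4 4 5 5
  R[6]: 1 2 2 3 3 3 4 4 5 5 6 6
  R[7]: 1 2 3 4 4 4 5 5 6 6 7 7
  R[8]: 1 2 3 4 5 5 6 6 7 7 8 8
  R[9]: 1 2 3 4 5 5 6 7 8 8 9 9
  R[10]: 1 2 3 4 5 6 7 8 9 9 10 10
  R[11]: 1 2 3 4 5 6 7 8 9 9 10 11
  R[12]: 1 2 3 4 5 6 7 8 9 10 11 12

second differences of R give the permutation w = (11, 7, 4, 9, 1, 2, 3, 5, 8, 6, 12, 10).

Rothe diagram D(w) (27 cells), 7 SE-corners (essential conditions):

[(1, 10, 0), (2, 6, 0), (4, 3, 0), (4, 6, 1), (4, 8, 2), (9, 6, 5), (11, 10, 9)]


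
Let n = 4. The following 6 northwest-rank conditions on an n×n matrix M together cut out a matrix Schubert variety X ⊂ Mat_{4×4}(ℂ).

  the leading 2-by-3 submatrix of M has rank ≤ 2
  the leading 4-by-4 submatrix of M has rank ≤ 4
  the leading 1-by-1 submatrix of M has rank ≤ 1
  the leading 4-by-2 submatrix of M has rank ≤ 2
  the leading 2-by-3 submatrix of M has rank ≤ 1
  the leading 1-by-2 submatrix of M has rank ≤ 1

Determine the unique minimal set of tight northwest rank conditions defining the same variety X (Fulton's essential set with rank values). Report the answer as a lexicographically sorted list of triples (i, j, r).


Recovering R(i,j) via the rank-extension bound from the 6 conditions:

  i=1: 1, 1, 1, 1
  i=2: 1, 1, 1, 2
  i=3: 1, 2, 2, 3
  i=4: 1, 2, 3, 4

giving w = (1, 4, 2, 3) via Δ²R.

|D(w)|=2, |Ess(w)|=1:

[(2, 3, 1)]


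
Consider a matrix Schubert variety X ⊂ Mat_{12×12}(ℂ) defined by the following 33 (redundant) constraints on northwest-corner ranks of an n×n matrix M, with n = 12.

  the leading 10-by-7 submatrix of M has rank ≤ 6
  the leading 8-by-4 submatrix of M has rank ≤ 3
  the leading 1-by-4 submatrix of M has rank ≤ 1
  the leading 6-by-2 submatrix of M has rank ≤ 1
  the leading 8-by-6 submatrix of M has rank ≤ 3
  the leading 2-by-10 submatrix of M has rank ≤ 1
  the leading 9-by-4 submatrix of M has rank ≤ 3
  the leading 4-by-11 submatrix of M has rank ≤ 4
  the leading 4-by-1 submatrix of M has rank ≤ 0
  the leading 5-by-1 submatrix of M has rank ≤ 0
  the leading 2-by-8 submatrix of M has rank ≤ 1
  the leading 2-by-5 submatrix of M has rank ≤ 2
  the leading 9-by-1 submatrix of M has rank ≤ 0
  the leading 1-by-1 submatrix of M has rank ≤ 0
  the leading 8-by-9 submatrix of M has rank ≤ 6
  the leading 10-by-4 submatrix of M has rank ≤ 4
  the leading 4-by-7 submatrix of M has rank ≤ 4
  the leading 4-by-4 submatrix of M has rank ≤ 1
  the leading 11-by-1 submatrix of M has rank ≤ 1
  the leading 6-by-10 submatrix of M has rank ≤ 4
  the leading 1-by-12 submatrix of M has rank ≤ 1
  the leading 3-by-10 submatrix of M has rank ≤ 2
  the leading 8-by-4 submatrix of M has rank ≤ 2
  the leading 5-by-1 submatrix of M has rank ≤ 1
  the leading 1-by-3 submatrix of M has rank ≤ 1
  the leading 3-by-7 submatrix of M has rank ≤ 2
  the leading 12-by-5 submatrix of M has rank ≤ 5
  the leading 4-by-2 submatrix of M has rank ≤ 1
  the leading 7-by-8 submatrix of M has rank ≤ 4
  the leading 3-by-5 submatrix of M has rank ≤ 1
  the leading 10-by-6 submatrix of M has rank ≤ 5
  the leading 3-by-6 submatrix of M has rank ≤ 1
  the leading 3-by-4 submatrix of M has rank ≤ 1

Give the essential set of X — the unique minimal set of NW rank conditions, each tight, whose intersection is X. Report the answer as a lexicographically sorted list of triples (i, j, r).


Computing R[i][j] = min implied NW-rank bound (n=12, 33 conditions):

  0 1 1 1 1 1 1 1 1 1 1 1
  0 1 1 1 1 1 1 1 1 1 2 2
  0 1 1 1 1 1 2 2 2 2 3 3
  0 1 1 1 2 2 3 3 3 3 4 4
  0 1 2 2 3 3 4 4 4 4 5 5
  0 1 2 2 3 3 4 4 4 4 5 6
  0 1 2 2 3 3 4 4 5 5 6 7
  0 1 2 2 3 3 4 5 6 6 7 8
  0 1 2 3 4 4 5 6 7 7 8 9
  1 2 3 4 5 5 6 7 8 8 9 10
  1 2 3 4 5 6 7 8 9 9 10 11
  1 2 3 4 5 6 7 8 9 10 11 12

hence w(1..12) = (2, 11, 7, 5, 3, 12, 9, 8, 4, 1, 6, 10).

8 SE-corners of the 33-cell Rothe diagram give Ess(w):

[(2, 10, 1), (3, 6, 1), (4, 4, 1), (6, 10, 4), (7, 8, 4), (8, 4, 2), (8, 6, 3), (9, 1, 0)]


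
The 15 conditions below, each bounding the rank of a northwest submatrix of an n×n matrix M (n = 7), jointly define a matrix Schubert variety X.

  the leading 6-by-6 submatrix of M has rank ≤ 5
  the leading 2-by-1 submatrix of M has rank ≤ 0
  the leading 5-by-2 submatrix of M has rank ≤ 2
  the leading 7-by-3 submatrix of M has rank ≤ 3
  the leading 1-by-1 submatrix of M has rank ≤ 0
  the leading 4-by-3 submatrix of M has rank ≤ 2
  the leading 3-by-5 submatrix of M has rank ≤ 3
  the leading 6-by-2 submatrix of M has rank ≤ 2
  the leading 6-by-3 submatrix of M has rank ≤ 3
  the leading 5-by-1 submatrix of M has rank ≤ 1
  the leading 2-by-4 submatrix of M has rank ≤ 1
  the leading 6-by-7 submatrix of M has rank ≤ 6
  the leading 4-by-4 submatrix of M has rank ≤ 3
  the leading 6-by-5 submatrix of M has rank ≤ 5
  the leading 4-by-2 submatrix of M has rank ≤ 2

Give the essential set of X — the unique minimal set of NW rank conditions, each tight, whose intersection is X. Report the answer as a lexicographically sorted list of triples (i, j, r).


Recovering R(i,j) via the rank-extension bound from the 15 conditions:

  0, 1, 1, 1, 1, 1, 1
  0, 1, 1, 1, 2, 2, 2
  1, 2, 2, 2, 3, 3, 3
  1, 2, 2, 3, 4, 4, 4
  1, 2, 3, 4, 5, 5, 5
  1, 2, 3, 4, 5, 5, 6
  1, 2, 3, 4, 5, 6, 7

hence w(1..7) = (2, 5, 1, 4, 3, 7, 6).

Rothe diagram D(w) (6 cells), 4 SE-corners (essential conditions):

[(2, 1, 0), (2, 4, 1), (4, 3, 2), (6, 6, 5)]


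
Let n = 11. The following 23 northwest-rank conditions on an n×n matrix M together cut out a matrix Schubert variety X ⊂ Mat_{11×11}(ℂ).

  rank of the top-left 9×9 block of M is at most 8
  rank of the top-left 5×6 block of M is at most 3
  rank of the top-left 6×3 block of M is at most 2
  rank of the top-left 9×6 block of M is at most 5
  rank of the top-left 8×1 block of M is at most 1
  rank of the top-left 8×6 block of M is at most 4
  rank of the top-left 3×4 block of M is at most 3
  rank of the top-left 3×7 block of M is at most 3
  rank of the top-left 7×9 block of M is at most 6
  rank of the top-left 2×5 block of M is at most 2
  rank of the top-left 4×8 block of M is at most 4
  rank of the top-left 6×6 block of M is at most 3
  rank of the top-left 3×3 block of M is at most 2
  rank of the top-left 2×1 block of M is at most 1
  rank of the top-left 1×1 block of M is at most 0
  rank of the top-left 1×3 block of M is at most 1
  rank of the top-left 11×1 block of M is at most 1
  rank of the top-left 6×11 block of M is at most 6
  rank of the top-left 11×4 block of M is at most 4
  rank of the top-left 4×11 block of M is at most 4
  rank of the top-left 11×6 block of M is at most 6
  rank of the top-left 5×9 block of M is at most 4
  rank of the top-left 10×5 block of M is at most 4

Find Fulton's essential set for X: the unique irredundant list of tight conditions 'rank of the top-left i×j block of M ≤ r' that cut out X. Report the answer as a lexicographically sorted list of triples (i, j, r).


Recovering R(i,j) via the rank-extension bound from the 23 conditions:

  0, 1, 1, 1, 1, 1, 1, 1, 1, 1, 1
  1, 2, 2, 2, 2, 2, 2, 2, 2, 2, 2
  1, 2, 2, 3, 3, 3, 3, 3, 3, 3, 3
  1, 2, 2, 3, 3, 3, 4, 4, 4, 4, 4
  1, 2, 2, 3, 3, 3, 4, 4, 4, 5, 5
  1, 2, 2, 3, 3, 3, 4, 5, 5, 6, 6
  1, 2, 3, 4, 4, 4, 5, 6, 6, 7, 7
  1, 2, 3, 4, 4, 4, 5, 6, 7, 8, 8
  1, 2, 3, 4, 4, 5, 6, 7, 8, 9, 9
  1, 2, 3, 4, 4, 5, 6, 7, 8, 9, 10
  1, 2, 3, 4, 5, 6, 7, 8, 9, 10, 11

hence w(1..11) = (2, 1, 4, 7, 10, 8, 3, 9, 6, 11, 5).

|D(w)|=17, |Ess(w)|=6:

[(1, 1, 0), (5, 9, 4), (6, 3, 2), (6, 6, 3), (8, 6, 4), (10, 5, 4)]


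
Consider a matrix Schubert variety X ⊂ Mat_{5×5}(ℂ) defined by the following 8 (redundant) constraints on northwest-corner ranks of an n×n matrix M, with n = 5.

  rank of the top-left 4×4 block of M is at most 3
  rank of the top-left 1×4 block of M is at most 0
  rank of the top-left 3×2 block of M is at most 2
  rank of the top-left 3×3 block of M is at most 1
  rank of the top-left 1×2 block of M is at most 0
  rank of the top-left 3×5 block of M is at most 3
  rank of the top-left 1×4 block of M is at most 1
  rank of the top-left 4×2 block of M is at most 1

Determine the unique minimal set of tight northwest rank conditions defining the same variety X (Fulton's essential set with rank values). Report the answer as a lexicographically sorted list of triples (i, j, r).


Reconstructing r_w from the 8 given conditions:

  i=1: 0  0  0  0  1
  i=2: 1  1  1  1  2
  i=3: 1  1  1  2  3
  i=4: 1  1  2  3  4
  i=5: 1  2  3  4  5

giving w = (5, 1, 4, 3, 2) via Δ²R.

3 SE-corners of the 7-cell Rothe diagram give Ess(w):

[(1, 4, 0), (3, 3, 1), (4, 2, 1)]


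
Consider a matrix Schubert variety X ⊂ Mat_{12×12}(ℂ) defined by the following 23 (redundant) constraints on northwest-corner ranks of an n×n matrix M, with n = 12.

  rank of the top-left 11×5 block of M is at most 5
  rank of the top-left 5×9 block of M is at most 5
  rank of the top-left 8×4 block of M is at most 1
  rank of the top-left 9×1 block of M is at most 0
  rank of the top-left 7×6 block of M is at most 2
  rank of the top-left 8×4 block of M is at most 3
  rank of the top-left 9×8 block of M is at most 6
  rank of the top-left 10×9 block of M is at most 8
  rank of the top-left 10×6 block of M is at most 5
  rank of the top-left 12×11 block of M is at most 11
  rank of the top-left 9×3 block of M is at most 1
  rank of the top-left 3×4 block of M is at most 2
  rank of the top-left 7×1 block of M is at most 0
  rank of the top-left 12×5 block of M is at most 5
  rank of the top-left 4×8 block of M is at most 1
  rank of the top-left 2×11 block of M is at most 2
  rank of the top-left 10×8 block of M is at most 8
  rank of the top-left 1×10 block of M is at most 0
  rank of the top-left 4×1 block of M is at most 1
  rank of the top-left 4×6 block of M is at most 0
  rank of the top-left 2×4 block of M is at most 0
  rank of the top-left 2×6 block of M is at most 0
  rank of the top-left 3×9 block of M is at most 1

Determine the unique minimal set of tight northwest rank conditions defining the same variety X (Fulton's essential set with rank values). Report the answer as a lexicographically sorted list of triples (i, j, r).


The tightest implied rank at each (i,j), from the 23 conditions:

  0 | 0 | 0 | 0 | 0 | 0 | 0 | 0 | 0 | 0 | 1 | 1
  0 | 0 | 0 | 0 | 0 | 0 | 1 | 1 | 1 | 1 | 2 | 2
  0 | 0 | 0 | 0 | 0 | 0 | 1 | 1 | 1 | 2 | 3 | 3
  0 | 0 | 0 | 0 | 0 | 0 | 1 | 1 | 2 | 3 | 4 | 4
  0 | 1 | 1 | 1 | 1 | 1 | 2 | 2 | 3 | 4 | 5 | 5
  0 | 1 | 1 | 1 | 2 | 2 | 3 | 3 | 4 | 5 | 6 | 6
  0 | 1 | 1 | 1 | 2 | 2 | 3 | 4 | 5 | 6 | 7 | 7
  0 | 1 | 1 | 1 | 2 | 3 | 4 | 5 | 6 | 7 | 8 | 8
  0 | 1 | 1 | 2 | 3 | 4 | 5 | 6 | 7 | 8 | 9 | 9
  1 | 2 | 2 | 3 | 4 | 5 | 6 | 7 | 8 | 9 | 10 | 10
  1 | 2 | 3 | 4 | 5 | 6 | 7 | 8 | 9 | 10 | 11 | 11
  1 | 2 | 3 | 4 | 5 | 6 | 7 | 8 | 9 | 10 | 11 | 12

giving w = (11, 7, 10, 9, 2, 5, 8, 6, 4, 1, 3, 12) via Δ²R.

ℓ(w)=44; the 8 essential cells (i,j,r):

[(1, 10, 0), (3, 9, 1), (4, 6, 0), (4, 8, 1), (7, 6, 2), (8, 4, 1), (9, 1, 0), (9, 3, 1)]


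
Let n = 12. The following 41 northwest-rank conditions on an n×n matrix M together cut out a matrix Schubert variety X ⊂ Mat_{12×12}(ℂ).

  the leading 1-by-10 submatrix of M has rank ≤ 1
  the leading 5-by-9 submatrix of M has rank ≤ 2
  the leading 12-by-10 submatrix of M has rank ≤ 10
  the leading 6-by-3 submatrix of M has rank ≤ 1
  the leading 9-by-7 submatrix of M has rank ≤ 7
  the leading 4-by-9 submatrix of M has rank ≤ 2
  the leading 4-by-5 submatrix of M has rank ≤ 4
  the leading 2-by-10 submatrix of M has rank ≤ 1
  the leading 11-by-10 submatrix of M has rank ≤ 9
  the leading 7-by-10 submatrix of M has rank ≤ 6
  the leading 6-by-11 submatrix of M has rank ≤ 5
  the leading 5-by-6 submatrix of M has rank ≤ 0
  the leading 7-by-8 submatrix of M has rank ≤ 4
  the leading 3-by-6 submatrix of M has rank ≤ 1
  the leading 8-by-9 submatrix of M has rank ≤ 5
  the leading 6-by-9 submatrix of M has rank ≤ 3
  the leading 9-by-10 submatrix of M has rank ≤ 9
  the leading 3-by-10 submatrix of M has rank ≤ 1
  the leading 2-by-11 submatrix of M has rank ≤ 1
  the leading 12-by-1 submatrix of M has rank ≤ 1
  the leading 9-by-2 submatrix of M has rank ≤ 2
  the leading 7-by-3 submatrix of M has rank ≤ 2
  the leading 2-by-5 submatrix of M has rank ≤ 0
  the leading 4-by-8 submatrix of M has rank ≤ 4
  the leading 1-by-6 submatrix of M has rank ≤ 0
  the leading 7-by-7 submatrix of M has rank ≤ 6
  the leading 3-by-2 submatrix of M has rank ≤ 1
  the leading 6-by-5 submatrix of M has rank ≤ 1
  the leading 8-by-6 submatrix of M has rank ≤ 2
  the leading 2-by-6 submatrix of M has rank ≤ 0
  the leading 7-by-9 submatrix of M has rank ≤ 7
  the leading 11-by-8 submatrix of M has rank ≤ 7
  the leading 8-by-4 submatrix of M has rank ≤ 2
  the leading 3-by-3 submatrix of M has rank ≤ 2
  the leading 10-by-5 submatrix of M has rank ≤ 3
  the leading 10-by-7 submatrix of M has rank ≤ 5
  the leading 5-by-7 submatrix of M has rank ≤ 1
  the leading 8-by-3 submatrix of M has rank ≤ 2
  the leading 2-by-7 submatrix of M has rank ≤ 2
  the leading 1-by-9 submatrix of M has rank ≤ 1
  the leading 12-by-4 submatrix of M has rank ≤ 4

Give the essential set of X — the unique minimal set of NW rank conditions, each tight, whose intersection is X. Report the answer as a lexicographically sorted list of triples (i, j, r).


Rank table r_w(12×12) implied by the 41 constraints:

  i=1: 0, 0, 0, 0, 0, 0, 1, 1, 1, 1, 1, 1
  i=2: 0, 0, 0, 0, 0, 0, 1, 1, 1, 1, 1, 2
  i=3: 0, 0, 0, 0, 0, 0, 1, 1, 1, 1, 2, 3
  i=4: 0, 0, 0, 0, 0, 0, 1, 2, 2, 2, 3, 4
  i=5: 0, 0, 0, 0, 0, 0, 1, 2, 2, 3, 4, 5
  i=6: 1, 1, 1, 1, 1, 1, 2, 3, 3, 4, 5, 6
  i=7: 1, 2, 2, 2, 2, 2, 3, 4, 4, 5, 6, 7
  i=8: 1, 2, 2, 2, 2, 2, 3, 4, 5, 6, 7, 8
  i=9: 1, 2, 3, 3, 3, 3, 4, 5, 6, 7, 8, 9
  i=10: 1, 2, 3, 3, 3, 4, 5, 6, 7, 8, 9, 10
  i=11: 1, 2, 3, 4, 4, 5, 6, 7, 8, 9, 10, 11
  i=12: 1, 2, 3, 4, 5, 6, 7, 8, 9, 10, 11, 12

the unique w with this rank table is (7, 12, 11, 8, 10, 1, 2, 9, 3, 6, 4, 5).

6 SE-corners of the 44-cell Rothe diagram give Ess(w):

[(2, 11, 1), (3, 10, 1), (5, 6, 0), (5, 9, 2), (8, 6, 2), (10, 5, 3)]


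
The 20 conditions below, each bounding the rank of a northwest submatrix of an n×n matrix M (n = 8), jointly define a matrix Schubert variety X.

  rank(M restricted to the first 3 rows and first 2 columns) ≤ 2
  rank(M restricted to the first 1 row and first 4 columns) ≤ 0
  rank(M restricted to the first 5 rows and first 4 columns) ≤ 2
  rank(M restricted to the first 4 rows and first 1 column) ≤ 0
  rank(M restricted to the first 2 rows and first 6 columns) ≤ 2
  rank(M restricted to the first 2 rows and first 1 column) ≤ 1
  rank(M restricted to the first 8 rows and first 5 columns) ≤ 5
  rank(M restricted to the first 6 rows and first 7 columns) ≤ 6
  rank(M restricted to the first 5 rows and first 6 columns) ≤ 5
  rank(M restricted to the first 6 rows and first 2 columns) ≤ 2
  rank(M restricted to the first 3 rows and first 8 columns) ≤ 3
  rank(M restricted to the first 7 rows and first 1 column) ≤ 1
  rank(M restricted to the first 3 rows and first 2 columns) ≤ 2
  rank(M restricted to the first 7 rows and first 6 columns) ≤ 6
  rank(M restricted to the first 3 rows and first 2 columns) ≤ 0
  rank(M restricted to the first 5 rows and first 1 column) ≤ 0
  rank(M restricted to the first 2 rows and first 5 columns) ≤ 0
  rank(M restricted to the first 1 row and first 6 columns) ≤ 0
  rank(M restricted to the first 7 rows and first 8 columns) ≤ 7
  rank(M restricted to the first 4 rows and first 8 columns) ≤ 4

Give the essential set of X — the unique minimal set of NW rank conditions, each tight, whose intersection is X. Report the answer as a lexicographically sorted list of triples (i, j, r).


Propagating the 20 rank bounds to every northwest block:

  0  0  0  0  0  0  1  1
  0  0  0  0  0  1  2  2
  0  0  1  1  1  2  3  3
  0  1  2  2  2  3  4  4
  0  1  2  2  3  4  5  5
  1  2  3  3  4  5  6  6
  1  2  3  4  5  6  7  7
  1  2  3  4  5  6  7  8

the unique w with this rank table is (7, 6, 3, 2, 5, 1, 4, 8).

D(w) has 16 cells with 5 SE-corners; essential set:

[(1, 6, 0), (2, 5, 0), (3, 2, 0), (5, 1, 0), (5, 4, 2)]


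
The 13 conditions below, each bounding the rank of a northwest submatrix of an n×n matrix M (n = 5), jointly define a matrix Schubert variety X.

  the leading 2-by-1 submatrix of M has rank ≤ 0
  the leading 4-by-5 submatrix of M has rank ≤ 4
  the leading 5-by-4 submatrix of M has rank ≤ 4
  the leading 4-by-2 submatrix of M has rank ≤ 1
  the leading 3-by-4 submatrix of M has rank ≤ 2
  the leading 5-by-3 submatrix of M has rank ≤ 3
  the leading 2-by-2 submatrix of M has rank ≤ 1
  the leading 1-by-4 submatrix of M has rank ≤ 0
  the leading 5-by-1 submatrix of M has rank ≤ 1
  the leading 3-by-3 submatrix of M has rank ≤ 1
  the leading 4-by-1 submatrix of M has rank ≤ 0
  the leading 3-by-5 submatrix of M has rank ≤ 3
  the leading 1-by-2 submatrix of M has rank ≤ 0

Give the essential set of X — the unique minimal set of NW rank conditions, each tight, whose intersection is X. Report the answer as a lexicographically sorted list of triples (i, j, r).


Recovering R(i,j) via the rank-extension bound from the 13 conditions:

  0, 0, 0, 0, 1
  0, 1, 1, 1, 2
  0, 1, 1, 2, 3
  0, 1, 2, 3, 4
  1, 2, 3, 4, 5

second differences of R give the permutation w = (5, 2, 4, 3, 1).

ℓ(w)=8; the 3 essential cells (i,j,r):

[(1, 4, 0), (3, 3, 1), (4, 1, 0)]


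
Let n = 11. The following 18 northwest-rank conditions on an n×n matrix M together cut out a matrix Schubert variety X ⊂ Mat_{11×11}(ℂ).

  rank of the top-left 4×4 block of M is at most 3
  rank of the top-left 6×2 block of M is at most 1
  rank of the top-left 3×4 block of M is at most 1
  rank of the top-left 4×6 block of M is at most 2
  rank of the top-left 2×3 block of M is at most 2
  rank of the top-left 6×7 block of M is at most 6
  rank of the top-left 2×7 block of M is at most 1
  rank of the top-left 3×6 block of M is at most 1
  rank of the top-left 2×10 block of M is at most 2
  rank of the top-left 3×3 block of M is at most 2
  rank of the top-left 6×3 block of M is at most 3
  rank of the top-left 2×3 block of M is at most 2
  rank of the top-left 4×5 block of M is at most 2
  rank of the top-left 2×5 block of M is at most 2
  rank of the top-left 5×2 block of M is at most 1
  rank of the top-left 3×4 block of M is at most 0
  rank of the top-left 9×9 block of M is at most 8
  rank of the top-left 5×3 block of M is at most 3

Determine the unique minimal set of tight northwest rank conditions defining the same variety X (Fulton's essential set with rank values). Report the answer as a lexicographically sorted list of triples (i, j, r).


Rank table r_w(11×11) implied by the 18 constraints:

  row 1: 0 0 0 0 1 1 1 1 1 1 1
  row 2: 0 0 0 0 1 1 1 2 2 2 2
  row 3: 0 0 0 0 1 1 2 3 3 3 3
  row 4: 1 1 1 1 2 2 3 4 4 4 4
  row 5: 1 1 2 2 3 3 4 5 5 5 5
  row 6: 1 1 2 3 4 4 5 6 6 6 6
  row 7: 1 2 3 4 5 5 6 7 7 7 7
  row 8: 1 2 3 4 5 6 7 8 8 8 8
  row 9: 1 2 3 4 5 6 7 8 8 9 9
  row 10: 1 2 3 4 5 6 7 8 9 10 10
  row 11: 1 2 3 4 5 6 7 8 9 10 11

the unique w with this rank table is (5, 8, 7, 1, 3, 4, 2, 6, 10, 9, 11).

Rothe diagram D(w) (18 cells), 5 SE-corners (essential conditions):

[(2, 7, 1), (3, 4, 0), (3, 6, 1), (6, 2, 1), (9, 9, 8)]


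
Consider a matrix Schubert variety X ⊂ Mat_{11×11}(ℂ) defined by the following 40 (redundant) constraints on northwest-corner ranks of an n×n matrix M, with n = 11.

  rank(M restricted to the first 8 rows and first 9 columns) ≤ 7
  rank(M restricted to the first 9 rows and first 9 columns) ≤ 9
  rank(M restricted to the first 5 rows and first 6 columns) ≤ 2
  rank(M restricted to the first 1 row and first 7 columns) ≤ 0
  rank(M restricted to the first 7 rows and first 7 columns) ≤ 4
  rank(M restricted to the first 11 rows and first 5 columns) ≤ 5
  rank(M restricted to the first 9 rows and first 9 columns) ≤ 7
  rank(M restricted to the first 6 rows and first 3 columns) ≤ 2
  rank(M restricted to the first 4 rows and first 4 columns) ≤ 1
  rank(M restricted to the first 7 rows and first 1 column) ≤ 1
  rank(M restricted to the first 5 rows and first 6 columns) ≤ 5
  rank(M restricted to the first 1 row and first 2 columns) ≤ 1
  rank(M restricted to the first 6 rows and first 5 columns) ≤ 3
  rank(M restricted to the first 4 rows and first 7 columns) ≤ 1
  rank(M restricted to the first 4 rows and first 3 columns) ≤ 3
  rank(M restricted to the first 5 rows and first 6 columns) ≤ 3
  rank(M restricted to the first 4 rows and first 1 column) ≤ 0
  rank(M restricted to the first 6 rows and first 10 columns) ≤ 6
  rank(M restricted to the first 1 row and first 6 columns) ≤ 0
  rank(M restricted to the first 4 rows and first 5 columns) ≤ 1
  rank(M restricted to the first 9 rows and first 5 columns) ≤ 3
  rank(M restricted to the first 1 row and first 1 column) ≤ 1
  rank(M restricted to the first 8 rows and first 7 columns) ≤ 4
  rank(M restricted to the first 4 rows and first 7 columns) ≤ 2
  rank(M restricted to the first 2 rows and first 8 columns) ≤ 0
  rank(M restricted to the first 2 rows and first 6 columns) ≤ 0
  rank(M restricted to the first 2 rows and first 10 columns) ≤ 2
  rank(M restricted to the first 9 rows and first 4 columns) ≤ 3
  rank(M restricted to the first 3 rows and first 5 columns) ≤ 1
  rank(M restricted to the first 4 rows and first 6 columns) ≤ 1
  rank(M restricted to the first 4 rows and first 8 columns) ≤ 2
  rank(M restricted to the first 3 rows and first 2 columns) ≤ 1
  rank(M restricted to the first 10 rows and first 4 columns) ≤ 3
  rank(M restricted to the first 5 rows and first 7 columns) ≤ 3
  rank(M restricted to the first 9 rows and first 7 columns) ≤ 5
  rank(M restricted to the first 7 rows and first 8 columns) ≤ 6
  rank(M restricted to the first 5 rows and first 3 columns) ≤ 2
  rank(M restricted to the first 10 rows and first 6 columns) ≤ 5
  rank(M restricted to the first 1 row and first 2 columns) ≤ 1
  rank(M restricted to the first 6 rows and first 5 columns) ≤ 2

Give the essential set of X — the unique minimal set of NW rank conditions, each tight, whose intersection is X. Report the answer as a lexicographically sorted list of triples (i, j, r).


Rank table r_w(11×11) implied by the 40 constraints:

  row 1: 0 | 0 | 0 | 0 | 0 | 0 | 0 | 0 | 1 | 1 | 1
  row 2: 0 | 0 | 0 | 0 | 0 | 0 | 0 | 0 | 1 | 2 | 2
  row 3: 0 | 1 | 1 | 1 | 1 | 1 | 1 | 1 | 2 | 3 | 3
  row 4: 0 | 1 | 1 | 1 | 1 | 1 | 1 | 2 | 3 | 4 | 4
  row 5: 1 | 2 | 2 | 2 | 2 | 2 | 2 | 3 | 4 | 5 | 5
  row 6: 1 | 2 | 2 | 2 | 2 | 3 | 3 | 4 | 5 | 6 | 6
  row 7: 1 | 2 | 3 | 3 | 3 | 4 | 4 | 5 | 6 | 7 | 7
  row 8: 1 | 2 | 3 | 3 | 3 | 4 | 4 | 5 | 6 | 7 | 8
  row 9: 1 | 2 | 3 | 3 | 3 | 4 | 5 | 6 | 7 | 8 | 9
  row 10: 1 | 2 | 3 | 3 | 4 | 5 | 6 | 7 | 8 | 9 | 10
  row 11: 1 | 2 | 3 | 4 | 5 | 6 | 7 | 8 | 9 | 10 | 11

giving w = (9, 10, 2, 8, 1, 6, 3, 11, 7, 5, 4) via Δ²R.

|D(w)|=32, |Ess(w)|=7:

[(2, 8, 0), (4, 1, 0), (4, 7, 1), (6, 5, 2), (8, 7, 4), (9, 5, 3), (10, 4, 3)]
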